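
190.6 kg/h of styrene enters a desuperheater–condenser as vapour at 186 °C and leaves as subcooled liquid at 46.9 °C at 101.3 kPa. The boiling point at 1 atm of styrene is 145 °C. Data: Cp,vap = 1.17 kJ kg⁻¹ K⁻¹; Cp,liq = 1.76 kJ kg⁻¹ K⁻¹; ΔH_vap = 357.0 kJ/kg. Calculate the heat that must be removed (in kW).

Q_c = 30.6 kW

vapour 186→145 °C: -47.97 kJ/kg
condensation at 145 °C: -357 kJ/kg
liquid 145→46.9 °C: -172.66 kJ/kg
Δh = -47.97 + -357 + -172.66 = -577.63 kJ/kg
Q = ṁ·Δh = 190.6 kg/h × -577.63 kJ/kg = -110100 kJ/h
|Q| = 30.582 kW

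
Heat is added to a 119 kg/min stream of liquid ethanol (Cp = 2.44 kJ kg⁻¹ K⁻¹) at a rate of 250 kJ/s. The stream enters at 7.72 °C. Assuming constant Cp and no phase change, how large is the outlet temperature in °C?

Q = 250 kJ/s = 15000 kJ/min
ΔT = Q/(ṁ·Cp) = 15000/(119×2.44) = 51.66 K
T_out = 7.72 + 51.66 = 59.38 °C

T_out = 59.4 °C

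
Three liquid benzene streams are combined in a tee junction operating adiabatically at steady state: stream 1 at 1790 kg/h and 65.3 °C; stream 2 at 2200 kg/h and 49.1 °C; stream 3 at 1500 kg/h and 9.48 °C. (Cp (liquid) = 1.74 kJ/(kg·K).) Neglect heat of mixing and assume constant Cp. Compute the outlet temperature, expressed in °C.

Energy balance with Q = 0: Σ ṁᵢCp,ᵢ(T_out − Tᵢ) = 0
Σ ṁᵢCp,ᵢTᵢ = 1790×1.74×65.3 + 2200×1.74×49.1 + 1500×1.74×9.48 = 416080
Σ ṁᵢCp,ᵢ = 1790×1.74 + 2200×1.74 + 1500×1.74 = 9552.6
T_out = 416080 / 9552.6 = 43.557 °C

T_out = 43.6 °C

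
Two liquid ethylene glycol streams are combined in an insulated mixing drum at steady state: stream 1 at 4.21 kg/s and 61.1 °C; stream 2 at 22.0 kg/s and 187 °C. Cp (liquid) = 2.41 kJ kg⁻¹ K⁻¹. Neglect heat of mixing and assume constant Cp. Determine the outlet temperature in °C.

T_out = 167 °C

Energy balance with Q = 0: Σ ṁᵢCp,ᵢ(T_out − Tᵢ) = 0
T_out = Σ ṁᵢCp,ᵢTᵢ / Σ ṁᵢCp,ᵢ
      = 10535 / 63.166 = 166.78 °C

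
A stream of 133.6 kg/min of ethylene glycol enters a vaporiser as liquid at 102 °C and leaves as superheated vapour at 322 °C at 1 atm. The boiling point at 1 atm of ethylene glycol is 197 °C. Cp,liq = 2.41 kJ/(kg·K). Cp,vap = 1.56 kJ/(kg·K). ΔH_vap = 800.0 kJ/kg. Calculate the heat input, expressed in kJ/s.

Q = 2730 kJ/s

liquid 102→197 °C: 228.95 kJ/kg
vaporisation at 197 °C: 800 kJ/kg
vapour 197→322 °C: 195 kJ/kg
Δh = 228.95 + 800 + 195 = 1224 kJ/kg
Q = ṁ·Δh = 133.6 kg/min × 1224 kJ/kg = 163520 kJ/min
|Q| = 2725.3 kW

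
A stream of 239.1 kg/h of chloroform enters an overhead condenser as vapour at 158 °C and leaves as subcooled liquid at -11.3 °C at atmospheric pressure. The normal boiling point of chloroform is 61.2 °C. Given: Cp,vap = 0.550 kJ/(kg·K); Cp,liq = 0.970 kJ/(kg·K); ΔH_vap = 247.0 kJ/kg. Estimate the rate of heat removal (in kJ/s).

vapour 158→61.2 °C: -53.24 kJ/kg
condensation at 61.2 °C: -247 kJ/kg
liquid 61.2→-11.3 °C: -70.325 kJ/kg
Δh = -53.24 + -247 + -70.325 = -370.56 kJ/kg
Q = ṁ·Δh = 239.1 kg/h × -370.56 kJ/kg = -88602 kJ/h
|Q| = 24.612 kW

Q_c = 24.6 kJ/s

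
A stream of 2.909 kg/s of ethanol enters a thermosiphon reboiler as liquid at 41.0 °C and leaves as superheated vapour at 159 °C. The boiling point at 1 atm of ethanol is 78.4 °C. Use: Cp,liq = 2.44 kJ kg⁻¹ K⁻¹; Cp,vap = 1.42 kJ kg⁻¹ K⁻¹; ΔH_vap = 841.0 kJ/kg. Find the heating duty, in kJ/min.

liquid 41.0→78.4 °C: 91.256 kJ/kg
vaporisation at 78.4 °C: 841 kJ/kg
vapour 78.4→159 °C: 114.45 kJ/kg
Δh = 91.256 + 841 + 114.45 = 1046.7 kJ/kg
Q = ṁ·Δh = 2.909 kg/s × 1046.7 kJ/kg = 3044.9 kJ/s
|Q| = 3044.9 kW = 182690 kJ/min

Q = 183000 kJ/min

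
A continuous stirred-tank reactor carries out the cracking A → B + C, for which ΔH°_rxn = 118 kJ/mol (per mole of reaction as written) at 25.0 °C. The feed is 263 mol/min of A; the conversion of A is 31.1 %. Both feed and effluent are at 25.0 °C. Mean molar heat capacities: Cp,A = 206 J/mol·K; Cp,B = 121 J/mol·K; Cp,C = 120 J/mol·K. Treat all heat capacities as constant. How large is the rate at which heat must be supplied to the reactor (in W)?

Q_in = 161000 W

Extent of reaction ξ = 0.311 × 263 = 81.793 mol/min
Reaction term: ξ·ΔH°_rxn = 81.793 × 118 = 9651.6 kJ/min
Q = ΔH = 9651.6 kJ/min = 160.86 kW
Heat supplied = 160860 W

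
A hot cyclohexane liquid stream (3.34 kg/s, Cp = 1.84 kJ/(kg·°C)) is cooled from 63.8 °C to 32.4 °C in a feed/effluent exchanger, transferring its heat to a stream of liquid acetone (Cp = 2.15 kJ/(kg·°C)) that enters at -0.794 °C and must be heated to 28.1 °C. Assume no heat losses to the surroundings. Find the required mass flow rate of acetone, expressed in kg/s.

ṁ_c = 3.11 kg/s

Heat released by hot stream: Q = 3.34 × 1.84 × (63.8 − 32.4) = 192.97 kJ/s
Energy balance on cold side (adiabatic exchanger): Q = ṁ_c·Cp_c·(T_c,out − T_c,in)
ṁ_c = 192.97 / [2.15 × (28.1 − -0.794)] = 3.1063 kg/s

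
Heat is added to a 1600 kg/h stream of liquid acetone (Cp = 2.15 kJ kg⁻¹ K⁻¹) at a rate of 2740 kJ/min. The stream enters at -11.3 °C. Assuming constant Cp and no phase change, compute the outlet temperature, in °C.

T_out = 36.5 °C

Q = 2740 kJ/min = 164400 kJ/h
ΔT = Q/(ṁ·Cp) = 164400/(1600×2.15) = 47.791 K
T_out = -11.3 + 47.791 = 36.491 °C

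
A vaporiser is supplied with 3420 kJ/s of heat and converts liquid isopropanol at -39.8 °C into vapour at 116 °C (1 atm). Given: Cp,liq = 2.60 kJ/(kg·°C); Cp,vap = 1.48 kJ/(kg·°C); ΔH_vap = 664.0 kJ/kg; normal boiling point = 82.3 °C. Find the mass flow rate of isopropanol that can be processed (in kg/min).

Δh = 2.60×(82.3−-39.8) + 664.0 + 1.48×(116−82.3) = 1031.3 kJ/kg
Q = 3420 kJ/s = 3420 kJ/s = 205200 kJ/min
ṁ = Q/Δh = 205200 / 1031.3 = 198.97 kg/min

ṁ = 199 kg/min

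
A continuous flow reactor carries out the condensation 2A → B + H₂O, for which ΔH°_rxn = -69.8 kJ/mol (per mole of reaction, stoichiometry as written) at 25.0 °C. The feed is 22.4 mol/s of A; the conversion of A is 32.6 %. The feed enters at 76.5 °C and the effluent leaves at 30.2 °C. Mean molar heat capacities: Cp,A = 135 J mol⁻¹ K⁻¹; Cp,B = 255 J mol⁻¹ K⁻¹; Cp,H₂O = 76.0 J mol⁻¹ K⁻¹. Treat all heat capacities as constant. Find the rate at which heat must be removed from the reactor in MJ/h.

Extent of reaction ξ = 0.326 × 22.4 / 2 = 3.6512 mol/s
Reaction term: ξ·ΔH°_rxn = 3.6512 × -69.8 = -254.85 kJ/s
Sensible, feed 76.5→25 °C: -155.74 kJ/s
Outlet flows (mol/s): A 15.098, B 3.6512, H₂O 3.6512
Sensible, products 25→30.2 °C: 16.883 kJ/s
Q = ΔH = -393.71 kJ/s = -393.71 kW
Heat removed = 1417.3 MJ/h

Q_out = 1420 MJ/h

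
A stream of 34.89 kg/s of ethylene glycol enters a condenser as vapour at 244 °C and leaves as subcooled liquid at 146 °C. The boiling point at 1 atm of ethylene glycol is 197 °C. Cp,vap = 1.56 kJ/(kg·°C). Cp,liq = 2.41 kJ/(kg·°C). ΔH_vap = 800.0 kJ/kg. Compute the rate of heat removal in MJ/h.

Q_c = 125000 MJ/h

vapour 244→197 °C: -73.32 kJ/kg
condensation at 197 °C: -800 kJ/kg
liquid 197→146 °C: -122.91 kJ/kg
Δh = -73.32 + -800 + -122.91 = -996.23 kJ/kg
Q = ṁ·Δh = 34.89 kg/s × -996.23 kJ/kg = -34758 kJ/s
|Q| = 34758 kW = 125130 MJ/h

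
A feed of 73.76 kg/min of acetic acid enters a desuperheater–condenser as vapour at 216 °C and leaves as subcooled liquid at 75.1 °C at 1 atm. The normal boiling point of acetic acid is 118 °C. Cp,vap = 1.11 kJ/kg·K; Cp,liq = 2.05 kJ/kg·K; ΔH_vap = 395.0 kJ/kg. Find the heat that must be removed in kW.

vapour 216→118 °C: -108.78 kJ/kg
condensation at 118 °C: -395 kJ/kg
liquid 118→75.1 °C: -87.945 kJ/kg
Δh = -108.78 + -395 + -87.945 = -591.73 kJ/kg
Q = ṁ·Δh = 73.76 kg/min × -591.73 kJ/kg = -43646 kJ/min
|Q| = 727.43 kW

Q_c = 727 kW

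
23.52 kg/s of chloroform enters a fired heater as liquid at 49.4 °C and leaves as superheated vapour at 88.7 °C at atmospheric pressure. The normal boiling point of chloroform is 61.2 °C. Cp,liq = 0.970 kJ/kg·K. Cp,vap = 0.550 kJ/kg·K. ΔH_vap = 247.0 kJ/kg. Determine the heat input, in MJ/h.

liquid 49.4→61.2 °C: 11.446 kJ/kg
vaporisation at 61.2 °C: 247 kJ/kg
vapour 61.2→88.7 °C: 15.125 kJ/kg
Δh = 11.446 + 247 + 15.125 = 273.57 kJ/kg
Q = ṁ·Δh = 23.52 kg/s × 273.57 kJ/kg = 6434.4 kJ/s
|Q| = 6434.4 kW = 23164 MJ/h

Q = 23200 MJ/h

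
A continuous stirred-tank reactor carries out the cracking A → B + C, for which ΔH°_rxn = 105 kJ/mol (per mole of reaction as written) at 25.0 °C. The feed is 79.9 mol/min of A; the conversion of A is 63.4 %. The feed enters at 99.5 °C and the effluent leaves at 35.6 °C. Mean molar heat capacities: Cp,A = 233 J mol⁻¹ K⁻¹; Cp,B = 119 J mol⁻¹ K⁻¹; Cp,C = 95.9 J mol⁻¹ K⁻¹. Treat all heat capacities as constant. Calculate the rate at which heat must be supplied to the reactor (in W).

Extent of reaction ξ = 0.634 × 79.9 = 50.657 mol/min
Reaction term: ξ·ΔH°_rxn = 50.657 × 105 = 5318.9 kJ/min
Sensible, feed 99.5→25 °C: -1386.9 kJ/min
Outlet flows (mol/min): A 29.243, B 50.657, C 50.657
Sensible, products 25→35.6 °C: 187.62 kJ/min
Q = ΔH = 4119.6 kJ/min = 68.66 kW
Heat supplied = 68660 W

Q_in = 68700 W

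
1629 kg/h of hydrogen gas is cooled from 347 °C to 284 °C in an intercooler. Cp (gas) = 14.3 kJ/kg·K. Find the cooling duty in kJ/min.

Q_c = 24500 kJ/min

Q = ṁ·Cp·ΔT = 1629 × 14.3 × (284 − 347) = -1.4676e+06 kJ/h
Converting: 1.4676e+06 / 3600 s = 407.66 kW
Cooling duty = 24459 kJ/min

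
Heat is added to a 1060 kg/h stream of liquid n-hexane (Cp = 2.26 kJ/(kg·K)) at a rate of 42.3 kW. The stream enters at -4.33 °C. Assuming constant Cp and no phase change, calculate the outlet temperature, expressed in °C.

T_out = 59.2 °C

Q = 42.3 kW = 152280 kJ/h
ΔT = Q/(ṁ·Cp) = 152280/(1060×2.26) = 63.567 K
T_out = -4.33 + 63.567 = 59.237 °C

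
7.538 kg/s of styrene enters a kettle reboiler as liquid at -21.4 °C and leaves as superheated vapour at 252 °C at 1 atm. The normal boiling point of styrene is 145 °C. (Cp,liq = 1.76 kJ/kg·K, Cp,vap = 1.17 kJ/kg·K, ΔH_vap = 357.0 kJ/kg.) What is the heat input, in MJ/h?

Q = 21000 MJ/h

liquid -21.4→145 °C: 292.86 kJ/kg
vaporisation at 145 °C: 357 kJ/kg
vapour 145→252 °C: 125.19 kJ/kg
Δh = 292.86 + 357 + 125.19 = 775.05 kJ/kg
Q = ṁ·Δh = 7.538 kg/s × 775.05 kJ/kg = 5842.4 kJ/s
|Q| = 5842.4 kW = 21032 MJ/h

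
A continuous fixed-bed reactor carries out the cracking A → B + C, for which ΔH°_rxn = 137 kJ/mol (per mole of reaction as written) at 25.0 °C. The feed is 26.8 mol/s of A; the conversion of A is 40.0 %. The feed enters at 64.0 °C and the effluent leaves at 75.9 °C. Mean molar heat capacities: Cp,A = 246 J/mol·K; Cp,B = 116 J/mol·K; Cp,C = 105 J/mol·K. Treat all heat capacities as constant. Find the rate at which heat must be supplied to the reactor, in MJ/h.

Q_in = 5520 MJ/h

Extent of reaction ξ = 0.400 × 26.8 = 10.72 mol/s
Reaction term: ξ·ΔH°_rxn = 10.72 × 137 = 1468.6 kJ/s
Sensible, feed 64.0→25 °C: -257.12 kJ/s
Outlet flows (mol/s): A 16.08, B 10.72, C 10.72
Sensible, products 25→75.9 °C: 321.93 kJ/s
Q = ΔH = 1533.5 kJ/s = 1533.5 kW
Heat supplied = 5520.4 MJ/h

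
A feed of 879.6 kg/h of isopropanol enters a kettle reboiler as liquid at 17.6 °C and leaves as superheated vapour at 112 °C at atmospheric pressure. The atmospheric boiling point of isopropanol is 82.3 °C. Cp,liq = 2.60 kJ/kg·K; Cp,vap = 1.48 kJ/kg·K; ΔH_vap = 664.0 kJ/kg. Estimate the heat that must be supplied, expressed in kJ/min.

liquid 17.6→82.3 °C: 168.22 kJ/kg
vaporisation at 82.3 °C: 664 kJ/kg
vapour 82.3→112 °C: 43.956 kJ/kg
Δh = 168.22 + 664 + 43.956 = 876.18 kJ/kg
Q = ṁ·Δh = 879.6 kg/h × 876.18 kJ/kg = 770680 kJ/h
|Q| = 214.08 kW = 12845 kJ/min

Q = 12800 kJ/min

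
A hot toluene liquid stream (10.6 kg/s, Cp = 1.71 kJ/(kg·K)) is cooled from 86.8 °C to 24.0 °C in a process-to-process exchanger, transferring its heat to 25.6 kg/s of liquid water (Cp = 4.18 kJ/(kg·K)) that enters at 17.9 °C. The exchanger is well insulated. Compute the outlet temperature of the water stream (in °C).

Heat released by hot stream: Q = 10.6 × 1.71 × (86.8 − 24.0) = 1138.3 kJ/s
Energy balance on cold side (adiabatic exchanger): Q = ṁ_c·Cp_c·(T_c,out − T_c,in)
T_c,out = 17.9 + 1138.3/(25.6 × 4.18) = 28.538 °C

T_c,out = 28.5 °C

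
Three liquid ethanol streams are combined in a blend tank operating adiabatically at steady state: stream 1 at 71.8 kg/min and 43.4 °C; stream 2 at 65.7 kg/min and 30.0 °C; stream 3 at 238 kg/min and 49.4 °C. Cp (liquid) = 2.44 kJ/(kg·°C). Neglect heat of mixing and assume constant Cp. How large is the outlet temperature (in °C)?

T_out = 44.9 °C

Adiabatic, steady state ⇒ Σ ṁᵢCp,ᵢ(T_out − Tᵢ) = 0
T_out = Σ ṁᵢCp,ᵢTᵢ / Σ ṁᵢCp,ᵢ
      = 41100 / 916.22 = 44.858 °C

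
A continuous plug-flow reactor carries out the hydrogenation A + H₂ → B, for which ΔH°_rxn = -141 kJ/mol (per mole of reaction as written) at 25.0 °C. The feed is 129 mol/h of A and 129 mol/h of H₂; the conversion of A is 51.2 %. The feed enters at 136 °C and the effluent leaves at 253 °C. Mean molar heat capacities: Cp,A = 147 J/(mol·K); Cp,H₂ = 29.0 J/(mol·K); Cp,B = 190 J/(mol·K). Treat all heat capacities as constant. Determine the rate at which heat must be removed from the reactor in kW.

Q_out = 1.79 kW

Extent of reaction ξ = 0.512 × 129 = 66.048 mol/h
Reaction term: ξ·ΔH°_rxn = 66.048 × -141 = -9312.8 kJ/h
Sensible, feed 136→25 °C: -2520.1 kJ/h
Outlet flows (mol/h): A 62.952, H₂ 62.952, B 66.048
Sensible, products 25→253 °C: 5387.3 kJ/h
Q = ΔH = -6445.6 kJ/h = -1.7904 kW
Heat removed = 1.7904 kW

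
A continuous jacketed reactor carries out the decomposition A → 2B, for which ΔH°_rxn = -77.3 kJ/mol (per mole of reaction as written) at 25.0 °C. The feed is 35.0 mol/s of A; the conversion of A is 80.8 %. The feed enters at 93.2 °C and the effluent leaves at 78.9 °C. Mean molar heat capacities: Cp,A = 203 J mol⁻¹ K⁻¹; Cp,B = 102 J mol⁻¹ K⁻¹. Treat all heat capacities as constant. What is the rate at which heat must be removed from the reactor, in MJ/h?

Q_out = 8230 MJ/h

Extent of reaction ξ = 0.808 × 35.0 = 28.28 mol/s
Reaction term: ξ·ΔH°_rxn = 28.28 × -77.3 = -2186 kJ/s
Sensible, feed 93.2→25 °C: -484.56 kJ/s
Outlet flows (mol/s): A 6.72, B 56.56
Sensible, products 25→78.9 °C: 384.48 kJ/s
Q = ΔH = -2286.1 kJ/s = -2286.1 kW
Heat removed = 8230 MJ/h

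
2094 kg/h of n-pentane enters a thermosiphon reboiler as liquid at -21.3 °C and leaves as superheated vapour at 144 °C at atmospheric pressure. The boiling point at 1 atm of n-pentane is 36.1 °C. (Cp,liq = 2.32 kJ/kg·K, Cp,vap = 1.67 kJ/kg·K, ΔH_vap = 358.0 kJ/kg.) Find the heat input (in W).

liquid -21.3→36.1 °C: 133.17 kJ/kg
vaporisation at 36.1 °C: 358 kJ/kg
vapour 36.1→144 °C: 180.19 kJ/kg
Δh = 133.17 + 358 + 180.19 = 671.36 kJ/kg
Q = ṁ·Δh = 2094 kg/h × 671.36 kJ/kg = 1.4058e+06 kJ/h
|Q| = 390.51 kW = 390510 W

Q = 391000 W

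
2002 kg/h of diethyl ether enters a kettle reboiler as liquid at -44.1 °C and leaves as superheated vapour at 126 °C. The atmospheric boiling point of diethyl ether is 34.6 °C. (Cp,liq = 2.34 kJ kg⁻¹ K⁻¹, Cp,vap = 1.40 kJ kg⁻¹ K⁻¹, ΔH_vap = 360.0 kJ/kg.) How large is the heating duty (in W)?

liquid -44.1→34.6 °C: 184.16 kJ/kg
vaporisation at 34.6 °C: 360 kJ/kg
vapour 34.6→126 °C: 127.96 kJ/kg
Δh = 184.16 + 360 + 127.96 = 672.12 kJ/kg
Q = ṁ·Δh = 2002 kg/h × 672.12 kJ/kg = 1.3456e+06 kJ/h
|Q| = 373.77 kW = 373770 W

Q = 374000 W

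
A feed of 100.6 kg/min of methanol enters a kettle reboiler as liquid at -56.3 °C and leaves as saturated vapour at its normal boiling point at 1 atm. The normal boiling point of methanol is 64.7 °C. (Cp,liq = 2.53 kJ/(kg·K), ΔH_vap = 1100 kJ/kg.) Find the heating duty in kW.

liquid -56.3→64.7 °C: 306.13 kJ/kg
vaporisation at 64.7 °C: 1100 kJ/kg
Δh = 306.13 + 1100 = 1406.1 kJ/kg
Q = ṁ·Δh = 100.6 kg/min × 1406.1 kJ/kg = 141460 kJ/min
|Q| = 2357.6 kW

Q = 2360 kW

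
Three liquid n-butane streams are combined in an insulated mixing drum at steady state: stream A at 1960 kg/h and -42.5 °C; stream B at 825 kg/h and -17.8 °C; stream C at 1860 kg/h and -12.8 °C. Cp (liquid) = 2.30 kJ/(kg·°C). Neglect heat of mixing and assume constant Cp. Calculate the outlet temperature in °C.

Adiabatic, steady state ⇒ Σ ṁᵢCp,ᵢ(T_out − Tᵢ) = 0
T_out = Σ ṁᵢCp,ᵢTᵢ / Σ ṁᵢCp,ᵢ
      = -280120 / 10684 = -26.22 °C

T_out = -26.2 °C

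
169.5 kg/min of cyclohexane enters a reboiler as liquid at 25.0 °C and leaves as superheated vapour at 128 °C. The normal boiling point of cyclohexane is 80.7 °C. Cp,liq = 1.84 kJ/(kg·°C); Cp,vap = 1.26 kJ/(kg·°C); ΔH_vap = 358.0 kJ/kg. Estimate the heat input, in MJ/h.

Q = 5290 MJ/h

liquid 25.0→80.7 °C: 102.49 kJ/kg
vaporisation at 80.7 °C: 358 kJ/kg
vapour 80.7→128 °C: 59.598 kJ/kg
Δh = 102.49 + 358 + 59.598 = 520.09 kJ/kg
Q = ṁ·Δh = 169.5 kg/min × 520.09 kJ/kg = 88155 kJ/min
|Q| = 1469.2 kW = 5289.3 MJ/h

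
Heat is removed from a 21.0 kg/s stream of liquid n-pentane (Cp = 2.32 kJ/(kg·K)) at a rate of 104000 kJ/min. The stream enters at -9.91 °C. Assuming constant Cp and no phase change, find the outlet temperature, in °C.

T_out = -45.5 °C

Q = 104000 kJ/min = 1733.3 kJ/s
ΔT = Q/(ṁ·Cp) = 1733.3/(21.0×2.32) = 35.577 K
T_out = -9.91 − 35.577 = -45.487 °C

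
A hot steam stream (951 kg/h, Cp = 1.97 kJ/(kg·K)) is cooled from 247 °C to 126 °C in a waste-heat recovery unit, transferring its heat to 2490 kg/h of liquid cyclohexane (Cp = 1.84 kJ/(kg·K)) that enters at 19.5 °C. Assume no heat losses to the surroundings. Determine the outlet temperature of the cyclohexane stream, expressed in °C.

T_c,out = 69.0 °C

Heat released by hot stream: Q = 951 × 1.97 × (247 − 126) = 226690 kJ/h
Energy balance on cold side (adiabatic exchanger): Q = ṁ_c·Cp_c·(T_c,out − T_c,in)
T_c,out = 19.5 + 226690/(2490 × 1.84) = 68.978 °C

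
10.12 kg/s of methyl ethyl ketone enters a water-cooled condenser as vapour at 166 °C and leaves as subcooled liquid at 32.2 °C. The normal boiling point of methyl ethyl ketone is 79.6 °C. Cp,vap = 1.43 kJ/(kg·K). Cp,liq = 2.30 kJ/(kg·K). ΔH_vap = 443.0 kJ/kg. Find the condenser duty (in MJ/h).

vapour 166→79.6 °C: -123.55 kJ/kg
condensation at 79.6 °C: -443 kJ/kg
liquid 79.6→32.2 °C: -109.02 kJ/kg
Δh = -123.55 + -443 + -109.02 = -675.57 kJ/kg
Q = ṁ·Δh = 10.12 kg/s × -675.57 kJ/kg = -6836.8 kJ/s
|Q| = 6836.8 kW = 24612 MJ/h

Q_c = 24600 MJ/h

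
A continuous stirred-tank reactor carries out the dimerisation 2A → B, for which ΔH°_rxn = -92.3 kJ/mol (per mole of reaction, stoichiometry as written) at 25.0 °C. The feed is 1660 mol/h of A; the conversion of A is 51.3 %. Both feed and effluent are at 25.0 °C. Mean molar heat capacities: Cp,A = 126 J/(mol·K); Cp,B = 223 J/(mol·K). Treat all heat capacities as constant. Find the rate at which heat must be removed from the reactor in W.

Extent of reaction ξ = 0.513 × 1660 / 2 = 425.79 mol/h
Reaction term: ξ·ΔH°_rxn = 425.79 × -92.3 = -39300 kJ/h
Q = ΔH = -39300 kJ/h = -10.917 kW
Heat removed = 10917 W

Q_out = 10900 W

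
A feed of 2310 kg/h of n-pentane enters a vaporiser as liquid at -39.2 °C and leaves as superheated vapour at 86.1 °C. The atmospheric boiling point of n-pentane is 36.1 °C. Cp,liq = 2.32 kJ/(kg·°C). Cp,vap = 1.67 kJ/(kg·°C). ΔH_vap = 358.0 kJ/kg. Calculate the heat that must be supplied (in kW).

Q = 395 kW

liquid -39.2→36.1 °C: 174.7 kJ/kg
vaporisation at 36.1 °C: 358 kJ/kg
vapour 36.1→86.1 °C: 83.5 kJ/kg
Δh = 174.7 + 358 + 83.5 = 616.2 kJ/kg
Q = ṁ·Δh = 2310 kg/h × 616.2 kJ/kg = 1.4234e+06 kJ/h
|Q| = 395.39 kW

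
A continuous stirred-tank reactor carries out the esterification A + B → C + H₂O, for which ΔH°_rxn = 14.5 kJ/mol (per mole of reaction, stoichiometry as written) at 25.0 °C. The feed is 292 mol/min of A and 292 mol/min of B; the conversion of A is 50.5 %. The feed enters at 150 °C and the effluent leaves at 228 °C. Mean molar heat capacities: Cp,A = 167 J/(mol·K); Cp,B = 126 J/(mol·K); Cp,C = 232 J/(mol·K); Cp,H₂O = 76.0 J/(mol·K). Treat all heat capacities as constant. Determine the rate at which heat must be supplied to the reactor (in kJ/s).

Q_in = 154 kJ/s

Extent of reaction ξ = 0.505 × 292 = 147.46 mol/min
Reaction term: ξ·ΔH°_rxn = 147.46 × 14.5 = 2138.2 kJ/min
Sensible, feed 150→25 °C: -10694 kJ/min
Outlet flows (mol/min): A 144.54, B 144.54, C 147.46, H₂O 147.46
Sensible, products 25→228 °C: 17817 kJ/min
Q = ΔH = 9260.6 kJ/min = 154.34 kW
Heat supplied = 154.34 kJ/s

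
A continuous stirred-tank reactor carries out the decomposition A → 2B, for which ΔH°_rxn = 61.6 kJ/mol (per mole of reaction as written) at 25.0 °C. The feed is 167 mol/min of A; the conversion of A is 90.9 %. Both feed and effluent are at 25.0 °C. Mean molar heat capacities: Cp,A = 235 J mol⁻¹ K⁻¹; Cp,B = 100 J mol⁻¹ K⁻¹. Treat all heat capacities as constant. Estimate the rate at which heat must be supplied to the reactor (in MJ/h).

Q_in = 561 MJ/h

Extent of reaction ξ = 0.909 × 167 = 151.8 mol/min
Reaction term: ξ·ΔH°_rxn = 151.8 × 61.6 = 9351.1 kJ/min
Q = ΔH = 9351.1 kJ/min = 155.85 kW
Heat supplied = 561.06 MJ/h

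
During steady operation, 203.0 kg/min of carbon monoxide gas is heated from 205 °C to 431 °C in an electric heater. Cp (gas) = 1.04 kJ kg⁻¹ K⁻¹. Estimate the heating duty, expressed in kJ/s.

Q = 795 kJ/s

Q = ṁ·Cp·ΔT = 203.0 × 1.04 × (431 − 205) = 47713 kJ/min
Converting: 47713 / 60 s = 795.22 kW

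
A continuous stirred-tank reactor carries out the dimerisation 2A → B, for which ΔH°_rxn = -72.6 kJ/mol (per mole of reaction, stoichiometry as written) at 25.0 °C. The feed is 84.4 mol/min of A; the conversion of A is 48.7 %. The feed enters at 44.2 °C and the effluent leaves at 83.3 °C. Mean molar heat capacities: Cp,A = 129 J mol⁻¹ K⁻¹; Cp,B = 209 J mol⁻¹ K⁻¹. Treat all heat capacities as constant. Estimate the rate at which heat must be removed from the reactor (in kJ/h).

Q_out = 67500 kJ/h

Extent of reaction ξ = 0.487 × 84.4 / 2 = 20.551 mol/min
Reaction term: ξ·ΔH°_rxn = 20.551 × -72.6 = -1492 kJ/min
Sensible, feed 44.2→25 °C: -209.04 kJ/min
Outlet flows (mol/min): A 43.297, B 20.551
Sensible, products 25→83.3 °C: 576.04 kJ/min
Q = ΔH = -1125 kJ/min = -18.751 kW
Heat removed = 67502 kJ/h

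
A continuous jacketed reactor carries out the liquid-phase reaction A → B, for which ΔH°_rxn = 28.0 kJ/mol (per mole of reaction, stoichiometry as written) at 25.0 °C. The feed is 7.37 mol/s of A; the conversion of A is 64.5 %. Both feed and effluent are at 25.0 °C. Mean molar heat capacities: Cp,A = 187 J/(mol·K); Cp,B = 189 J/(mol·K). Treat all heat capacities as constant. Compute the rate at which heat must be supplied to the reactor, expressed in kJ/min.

Q_in = 7990 kJ/min

Extent of reaction ξ = 0.645 × 7.37 = 4.7537 mol/s
Reaction term: ξ·ΔH°_rxn = 4.7537 × 28.0 = 133.1 kJ/s
Q = ΔH = 133.1 kJ/s = 133.1 kW
Heat supplied = 7986.1 kJ/min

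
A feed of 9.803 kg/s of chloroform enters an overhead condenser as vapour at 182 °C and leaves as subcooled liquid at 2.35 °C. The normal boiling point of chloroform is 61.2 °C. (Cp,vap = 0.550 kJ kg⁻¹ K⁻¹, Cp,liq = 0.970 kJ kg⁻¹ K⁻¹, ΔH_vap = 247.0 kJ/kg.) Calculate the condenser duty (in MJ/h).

vapour 182→61.2 °C: -66.44 kJ/kg
condensation at 61.2 °C: -247 kJ/kg
liquid 61.2→2.35 °C: -57.084 kJ/kg
Δh = -66.44 + -247 + -57.084 = -370.52 kJ/kg
Q = ṁ·Δh = 9.803 kg/s × -370.52 kJ/kg = -3632.3 kJ/s
|Q| = 3632.3 kW = 13076 MJ/h

Q_c = 13100 MJ/h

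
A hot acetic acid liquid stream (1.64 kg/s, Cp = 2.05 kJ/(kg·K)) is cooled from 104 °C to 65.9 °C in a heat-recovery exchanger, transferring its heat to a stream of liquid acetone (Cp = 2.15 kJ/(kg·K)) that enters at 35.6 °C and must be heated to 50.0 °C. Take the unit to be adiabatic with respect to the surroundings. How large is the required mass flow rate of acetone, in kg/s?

Heat released by hot stream: Q = 1.64 × 2.05 × (104 − 65.9) = 128.09 kJ/s
Energy balance on cold side (adiabatic exchanger): Q = ṁ_c·Cp_c·(T_c,out − T_c,in)
ṁ_c = 128.09 / [2.15 × (50.0 − 35.6)] = 4.1373 kg/s

ṁ_c = 4.14 kg/s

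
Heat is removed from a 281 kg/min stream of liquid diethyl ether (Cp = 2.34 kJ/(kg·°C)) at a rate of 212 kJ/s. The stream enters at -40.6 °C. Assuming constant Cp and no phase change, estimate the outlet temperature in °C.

Q = 212 kJ/s = 12720 kJ/min
ΔT = Q/(ṁ·Cp) = 12720/(281×2.34) = 19.345 K
T_out = -40.6 − 19.345 = -59.945 °C

T_out = -59.9 °C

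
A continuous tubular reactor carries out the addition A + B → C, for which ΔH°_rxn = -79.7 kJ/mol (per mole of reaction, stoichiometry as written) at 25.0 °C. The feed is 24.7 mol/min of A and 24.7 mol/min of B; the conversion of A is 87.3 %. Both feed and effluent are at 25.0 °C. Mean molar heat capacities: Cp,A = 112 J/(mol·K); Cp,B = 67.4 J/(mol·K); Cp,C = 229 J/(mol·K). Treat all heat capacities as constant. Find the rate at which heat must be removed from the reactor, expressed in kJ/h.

Q_out = 103000 kJ/h

Extent of reaction ξ = 0.873 × 24.7 = 21.563 mol/min
Reaction term: ξ·ΔH°_rxn = 21.563 × -79.7 = -1718.6 kJ/min
Q = ΔH = -1718.6 kJ/min = -28.643 kW
Heat removed = 103110 kJ/h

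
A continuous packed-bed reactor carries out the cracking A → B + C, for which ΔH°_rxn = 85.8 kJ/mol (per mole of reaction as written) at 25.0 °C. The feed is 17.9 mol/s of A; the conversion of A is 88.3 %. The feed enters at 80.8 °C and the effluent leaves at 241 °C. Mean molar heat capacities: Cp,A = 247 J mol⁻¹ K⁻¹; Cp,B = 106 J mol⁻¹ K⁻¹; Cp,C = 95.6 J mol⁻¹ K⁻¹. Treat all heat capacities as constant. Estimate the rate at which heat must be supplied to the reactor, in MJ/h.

Q_in = 6870 MJ/h

Extent of reaction ξ = 0.883 × 17.9 = 15.806 mol/s
Reaction term: ξ·ΔH°_rxn = 15.806 × 85.8 = 1356.1 kJ/s
Sensible, feed 80.8→25 °C: -246.71 kJ/s
Outlet flows (mol/s): A 2.0943, B 15.806, C 15.806
Sensible, products 25→241 °C: 800 kJ/s
Q = ΔH = 1909.4 kJ/s = 1909.4 kW
Heat supplied = 6873.9 MJ/h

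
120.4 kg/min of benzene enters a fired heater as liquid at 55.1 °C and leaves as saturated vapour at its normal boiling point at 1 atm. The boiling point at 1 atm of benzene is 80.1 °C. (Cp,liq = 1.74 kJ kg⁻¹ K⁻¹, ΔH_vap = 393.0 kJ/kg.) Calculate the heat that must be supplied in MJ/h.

liquid 55.1→80.1 °C: 43.5 kJ/kg
vaporisation at 80.1 °C: 393 kJ/kg
Δh = 43.5 + 393 = 436.5 kJ/kg
Q = ṁ·Δh = 120.4 kg/min × 436.5 kJ/kg = 52555 kJ/min
|Q| = 875.91 kW = 3153.3 MJ/h

Q = 3150 MJ/h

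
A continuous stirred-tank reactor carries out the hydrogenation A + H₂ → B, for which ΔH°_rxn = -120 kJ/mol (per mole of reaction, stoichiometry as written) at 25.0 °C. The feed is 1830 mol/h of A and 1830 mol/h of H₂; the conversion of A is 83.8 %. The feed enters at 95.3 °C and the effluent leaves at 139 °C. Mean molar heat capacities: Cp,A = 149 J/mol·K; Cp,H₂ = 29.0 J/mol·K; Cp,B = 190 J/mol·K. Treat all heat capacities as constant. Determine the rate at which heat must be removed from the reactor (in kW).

Extent of reaction ξ = 0.838 × 1830 = 1533.5 mol/h
Reaction term: ξ·ΔH°_rxn = 1533.5 × -120 = -184020 kJ/h
Sensible, feed 95.3→25 °C: -22900 kJ/h
Outlet flows (mol/h): A 296.46, H₂ 296.46, B 1533.5
Sensible, products 25→139 °C: 39232 kJ/h
Q = ΔH = -167690 kJ/h = -46.581 kW
Heat removed = 46.581 kW

Q_out = 46.6 kW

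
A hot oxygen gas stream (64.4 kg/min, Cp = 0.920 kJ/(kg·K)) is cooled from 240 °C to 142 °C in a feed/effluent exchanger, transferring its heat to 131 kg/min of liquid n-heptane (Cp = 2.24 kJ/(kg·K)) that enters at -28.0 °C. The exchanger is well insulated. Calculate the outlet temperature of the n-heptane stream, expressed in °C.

T_c,out = -8.21 °C

Heat released by hot stream: Q = 64.4 × 0.920 × (240 − 142) = 5806.3 kJ/min
Energy balance on cold side (adiabatic exchanger): Q = ṁ_c·Cp_c·(T_c,out − T_c,in)
T_c,out = -28.0 + 5806.3/(131 × 2.24) = -8.213 °C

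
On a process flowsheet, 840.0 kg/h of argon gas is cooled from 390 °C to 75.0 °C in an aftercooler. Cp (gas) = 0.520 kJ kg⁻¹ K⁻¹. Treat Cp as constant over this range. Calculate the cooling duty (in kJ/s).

Q_c = 38.2 kJ/s

Q = ṁ·Cp·ΔT = 840.0 × 0.520 × (75.0 − 390) = -137590 kJ/h
Converting: 137590 / 3600 s = 38.22 kW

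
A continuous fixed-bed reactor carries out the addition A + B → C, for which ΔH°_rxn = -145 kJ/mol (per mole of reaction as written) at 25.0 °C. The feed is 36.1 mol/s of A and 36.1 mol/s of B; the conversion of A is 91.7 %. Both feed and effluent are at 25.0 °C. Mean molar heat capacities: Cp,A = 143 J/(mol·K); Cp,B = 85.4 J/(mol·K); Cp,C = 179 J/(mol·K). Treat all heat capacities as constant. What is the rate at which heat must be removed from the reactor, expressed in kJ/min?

Q_out = 288000 kJ/min

Extent of reaction ξ = 0.917 × 36.1 = 33.104 mol/s
Reaction term: ξ·ΔH°_rxn = 33.104 × -145 = -4800 kJ/s
Q = ΔH = -4800 kJ/s = -4800 kW
Heat removed = 288000 kJ/min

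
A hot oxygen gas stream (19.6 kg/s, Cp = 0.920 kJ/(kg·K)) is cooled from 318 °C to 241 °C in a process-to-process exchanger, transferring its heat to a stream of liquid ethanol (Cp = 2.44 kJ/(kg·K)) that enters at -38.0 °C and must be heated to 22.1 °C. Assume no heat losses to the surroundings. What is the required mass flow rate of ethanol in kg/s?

ṁ_c = 9.47 kg/s

Heat released by hot stream: Q = 19.6 × 0.920 × (318 − 241) = 1388.5 kJ/s
Energy balance on cold side (adiabatic exchanger): Q = ṁ_c·Cp_c·(T_c,out − T_c,in)
ṁ_c = 1388.5 / [2.44 × (22.1 − -38.0)] = 9.4683 kg/s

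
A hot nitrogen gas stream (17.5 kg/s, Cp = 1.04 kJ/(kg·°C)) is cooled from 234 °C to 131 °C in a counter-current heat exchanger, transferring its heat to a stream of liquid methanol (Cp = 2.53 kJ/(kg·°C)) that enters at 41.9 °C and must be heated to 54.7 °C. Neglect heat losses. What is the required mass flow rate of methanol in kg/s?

ṁ_c = 57.9 kg/s

Heat released by hot stream: Q = 17.5 × 1.04 × (234 − 131) = 1874.6 kJ/s
Energy balance on cold side (adiabatic exchanger): Q = ṁ_c·Cp_c·(T_c,out − T_c,in)
ṁ_c = 1874.6 / [2.53 × (54.7 − 41.9)] = 57.887 kg/s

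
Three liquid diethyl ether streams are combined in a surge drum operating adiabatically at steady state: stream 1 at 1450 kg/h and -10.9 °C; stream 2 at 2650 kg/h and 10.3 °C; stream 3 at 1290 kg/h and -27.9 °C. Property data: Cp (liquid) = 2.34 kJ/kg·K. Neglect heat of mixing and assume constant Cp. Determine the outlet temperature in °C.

T_out = -4.55 °C

No heat crosses the boundary, so H_out = H_in.
T_out = Σ ṁᵢCp,ᵢTᵢ / Σ ṁᵢCp,ᵢ
      = -57332 / 12613 = -4.5456 °C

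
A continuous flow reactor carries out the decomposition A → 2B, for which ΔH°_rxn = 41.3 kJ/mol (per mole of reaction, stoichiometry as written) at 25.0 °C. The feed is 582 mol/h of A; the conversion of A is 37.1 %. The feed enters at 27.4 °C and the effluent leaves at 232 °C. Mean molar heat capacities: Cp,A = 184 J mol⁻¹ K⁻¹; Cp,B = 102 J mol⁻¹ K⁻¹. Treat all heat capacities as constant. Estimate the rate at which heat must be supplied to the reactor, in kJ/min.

Q_in = 529 kJ/min

Extent of reaction ξ = 0.371 × 582 = 215.92 mol/h
Reaction term: ξ·ΔH°_rxn = 215.92 × 41.3 = 8917.6 kJ/h
Sensible, feed 27.4→25 °C: -257.01 kJ/h
Outlet flows (mol/h): A 366.08, B 431.84
Sensible, products 25→232 °C: 23061 kJ/h
Q = ΔH = 31722 kJ/h = 8.8116 kW
Heat supplied = 528.7 kJ/min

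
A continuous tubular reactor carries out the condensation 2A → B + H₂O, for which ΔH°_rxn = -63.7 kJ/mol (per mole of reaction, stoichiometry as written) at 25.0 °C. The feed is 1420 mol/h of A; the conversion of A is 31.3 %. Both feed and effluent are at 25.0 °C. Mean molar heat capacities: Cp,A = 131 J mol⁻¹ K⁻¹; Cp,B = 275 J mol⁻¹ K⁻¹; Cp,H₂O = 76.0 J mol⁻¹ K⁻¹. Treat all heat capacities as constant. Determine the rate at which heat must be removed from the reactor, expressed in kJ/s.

Q_out = 3.93 kJ/s

Extent of reaction ξ = 0.313 × 1420 / 2 = 222.23 mol/h
Reaction term: ξ·ΔH°_rxn = 222.23 × -63.7 = -14156 kJ/h
Q = ΔH = -14156 kJ/h = -3.9322 kW
Heat removed = 3.9322 kJ/s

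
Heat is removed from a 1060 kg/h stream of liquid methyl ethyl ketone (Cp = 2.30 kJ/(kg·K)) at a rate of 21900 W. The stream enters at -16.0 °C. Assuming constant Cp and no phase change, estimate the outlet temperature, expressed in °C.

T_out = -48.3 °C

Q = 21900 W = 78840 kJ/h
ΔT = Q/(ṁ·Cp) = 78840/(1060×2.30) = 32.338 K
T_out = -16.0 − 32.338 = -48.338 °C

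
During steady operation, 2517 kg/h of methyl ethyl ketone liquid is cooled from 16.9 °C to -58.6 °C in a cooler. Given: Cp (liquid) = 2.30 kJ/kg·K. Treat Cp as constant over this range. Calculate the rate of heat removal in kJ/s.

Q = ṁ·Cp·ΔT = 2517 × 2.30 × (-58.6 − 16.9) = -437080 kJ/h
Converting: 437080 / 3600 s = 121.41 kW

Q_c = 121 kJ/s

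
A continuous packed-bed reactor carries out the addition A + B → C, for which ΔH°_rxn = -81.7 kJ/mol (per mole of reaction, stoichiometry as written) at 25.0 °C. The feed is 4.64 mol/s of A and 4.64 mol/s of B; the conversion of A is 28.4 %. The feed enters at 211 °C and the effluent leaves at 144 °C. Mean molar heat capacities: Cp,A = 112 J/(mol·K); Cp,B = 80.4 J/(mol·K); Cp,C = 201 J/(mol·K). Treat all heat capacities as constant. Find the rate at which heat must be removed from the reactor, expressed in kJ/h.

Extent of reaction ξ = 0.284 × 4.64 = 1.3178 mol/s
Reaction term: ξ·ΔH°_rxn = 1.3178 × -81.7 = -107.66 kJ/s
Sensible, feed 211→25 °C: -166.05 kJ/s
Outlet flows (mol/s): A 3.3222, B 3.3222, C 1.3178
Sensible, products 25→144 °C: 107.58 kJ/s
Q = ΔH = -166.13 kJ/s = -166.13 kW
Heat removed = 598050 kJ/h

Q_out = 598000 kJ/h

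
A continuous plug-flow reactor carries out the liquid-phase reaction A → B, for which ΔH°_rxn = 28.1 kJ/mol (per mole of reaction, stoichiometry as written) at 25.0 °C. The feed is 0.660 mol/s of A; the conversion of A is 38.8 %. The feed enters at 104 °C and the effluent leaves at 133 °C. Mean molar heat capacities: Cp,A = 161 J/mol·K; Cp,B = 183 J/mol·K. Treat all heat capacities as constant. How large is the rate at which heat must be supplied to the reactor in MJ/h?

Extent of reaction ξ = 0.388 × 0.660 = 0.25608 mol/s
Reaction term: ξ·ΔH°_rxn = 0.25608 × 28.1 = 7.1958 kJ/s
Sensible, feed 104→25 °C: -8.3945 kJ/s
Outlet flows (mol/s): A 0.40392, B 0.25608
Sensible, products 25→133 °C: 12.085 kJ/s
Q = ΔH = 10.886 kJ/s = 10.886 kW
Heat supplied = 39.189 MJ/h

Q_in = 39.2 MJ/h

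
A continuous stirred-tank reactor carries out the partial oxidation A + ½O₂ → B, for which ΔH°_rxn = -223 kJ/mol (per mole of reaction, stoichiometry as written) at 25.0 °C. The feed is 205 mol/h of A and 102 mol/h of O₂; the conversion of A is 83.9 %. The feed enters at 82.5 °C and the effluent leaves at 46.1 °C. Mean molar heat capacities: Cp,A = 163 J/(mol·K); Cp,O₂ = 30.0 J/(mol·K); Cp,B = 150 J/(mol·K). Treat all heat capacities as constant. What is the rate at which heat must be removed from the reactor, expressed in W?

Extent of reaction ξ = 0.839 × 205 = 172 mol/h
Reaction term: ξ·ΔH°_rxn = 172 × -223 = -38355 kJ/h
Sensible, feed 82.5→25 °C: -2097.3 kJ/h
Outlet flows (mol/h): A 33.005, O₂ 16.002, B 172
Sensible, products 25→46.1 °C: 668.01 kJ/h
Q = ΔH = -39784 kJ/h = -11.051 kW
Heat removed = 11051 W

Q_out = 11100 W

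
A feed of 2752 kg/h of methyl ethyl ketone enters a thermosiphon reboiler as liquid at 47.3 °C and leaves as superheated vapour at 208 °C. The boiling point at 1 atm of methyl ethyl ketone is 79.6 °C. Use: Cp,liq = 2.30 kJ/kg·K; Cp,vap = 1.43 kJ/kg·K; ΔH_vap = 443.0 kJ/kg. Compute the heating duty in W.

liquid 47.3→79.6 °C: 74.29 kJ/kg
vaporisation at 79.6 °C: 443 kJ/kg
vapour 79.6→208 °C: 183.61 kJ/kg
Δh = 74.29 + 443 + 183.61 = 700.9 kJ/kg
Q = ṁ·Δh = 2752 kg/h × 700.9 kJ/kg = 1.9289e+06 kJ/h
|Q| = 535.8 kW = 535800 W

Q = 536000 W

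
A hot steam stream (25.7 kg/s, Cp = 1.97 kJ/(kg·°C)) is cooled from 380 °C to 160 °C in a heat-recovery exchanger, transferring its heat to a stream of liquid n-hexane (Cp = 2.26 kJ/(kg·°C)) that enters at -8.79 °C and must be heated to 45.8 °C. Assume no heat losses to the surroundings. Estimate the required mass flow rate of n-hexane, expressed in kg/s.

ṁ_c = 90.3 kg/s

Heat released by hot stream: Q = 25.7 × 1.97 × (380 − 160) = 11138 kJ/s
Energy balance on cold side (adiabatic exchanger): Q = ṁ_c·Cp_c·(T_c,out − T_c,in)
ṁ_c = 11138 / [2.26 × (45.8 − -8.79)] = 90.282 kg/s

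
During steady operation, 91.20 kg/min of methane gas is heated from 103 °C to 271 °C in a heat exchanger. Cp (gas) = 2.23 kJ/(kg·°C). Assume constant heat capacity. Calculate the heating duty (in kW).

Q = ṁ·Cp·ΔT = 91.20 × 2.23 × (271 − 103) = 34167 kJ/min
Converting: 34167 / 60 s = 569.45 kW

Q = 569 kW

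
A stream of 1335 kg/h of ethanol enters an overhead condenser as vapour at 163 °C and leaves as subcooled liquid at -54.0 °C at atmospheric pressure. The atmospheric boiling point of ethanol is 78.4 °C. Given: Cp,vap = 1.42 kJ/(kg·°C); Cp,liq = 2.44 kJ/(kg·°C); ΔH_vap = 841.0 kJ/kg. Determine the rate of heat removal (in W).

Q_c = 476000 W

vapour 163→78.4 °C: -120.13 kJ/kg
condensation at 78.4 °C: -841 kJ/kg
liquid 78.4→-54.0 °C: -323.06 kJ/kg
Δh = -120.13 + -841 + -323.06 = -1284.2 kJ/kg
Q = ṁ·Δh = 1335 kg/h × -1284.2 kJ/kg = -1.7144e+06 kJ/h
|Q| = 476.22 kW = 476220 W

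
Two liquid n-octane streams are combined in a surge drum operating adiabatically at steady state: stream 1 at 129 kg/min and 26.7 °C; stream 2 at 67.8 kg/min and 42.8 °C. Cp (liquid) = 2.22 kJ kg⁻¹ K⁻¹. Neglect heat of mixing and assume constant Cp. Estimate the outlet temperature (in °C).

T_out = 32.2 °C

Energy balance with Q = 0: Σ ṁᵢCp,ᵢ(T_out − Tᵢ) = 0
Σ ṁᵢCp,ᵢTᵢ = 129×2.22×26.7 + 67.8×2.22×42.8 = 14088
Σ ṁᵢCp,ᵢ = 129×2.22 + 67.8×2.22 = 436.9
T_out = 14088 / 436.9 = 32.247 °C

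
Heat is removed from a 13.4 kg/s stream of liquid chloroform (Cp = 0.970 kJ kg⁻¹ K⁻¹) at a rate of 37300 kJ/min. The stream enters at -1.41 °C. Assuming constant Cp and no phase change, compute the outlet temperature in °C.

Q = 37300 kJ/min = 621.67 kJ/s
ΔT = Q/(ṁ·Cp) = 621.67/(13.4×0.970) = 47.828 K
T_out = -1.41 − 47.828 = -49.238 °C

T_out = -49.2 °C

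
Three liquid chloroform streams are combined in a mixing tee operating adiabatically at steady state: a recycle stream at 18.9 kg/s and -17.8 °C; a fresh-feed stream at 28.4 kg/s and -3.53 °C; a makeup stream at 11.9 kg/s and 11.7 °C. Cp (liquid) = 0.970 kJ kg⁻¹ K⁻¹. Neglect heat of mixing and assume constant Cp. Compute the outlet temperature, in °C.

T_out = -5.02 °C

No heat crosses the boundary, so H_out = H_in.
Σ ṁᵢCp,ᵢTᵢ = 18.9×0.970×-17.8 + 28.4×0.970×-3.53 + 11.9×0.970×11.7 = -288.52
Σ ṁᵢCp,ᵢ = 18.9×0.970 + 28.4×0.970 + 11.9×0.970 = 57.424
T_out = -288.52 / 57.424 = -5.0244 °C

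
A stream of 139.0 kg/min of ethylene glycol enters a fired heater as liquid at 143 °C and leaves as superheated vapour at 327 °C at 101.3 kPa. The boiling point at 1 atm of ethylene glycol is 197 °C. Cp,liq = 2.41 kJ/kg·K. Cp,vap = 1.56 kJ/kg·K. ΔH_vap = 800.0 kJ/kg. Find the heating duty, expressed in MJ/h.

Q = 9450 MJ/h

liquid 143→197 °C: 130.14 kJ/kg
vaporisation at 197 °C: 800 kJ/kg
vapour 197→327 °C: 202.8 kJ/kg
Δh = 130.14 + 800 + 202.8 = 1132.9 kJ/kg
Q = ṁ·Δh = 139.0 kg/min × 1132.9 kJ/kg = 157480 kJ/min
|Q| = 2624.6 kW = 9448.7 MJ/h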